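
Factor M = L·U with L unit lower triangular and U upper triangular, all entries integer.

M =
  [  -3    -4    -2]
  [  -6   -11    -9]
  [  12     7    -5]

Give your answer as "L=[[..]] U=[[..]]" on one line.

L=[[1,0,0],[2,1,0],[-4,3,1]] U=[[-3,-4,-2],[0,-3,-5],[0,0,2]]

  R1 -= 2·R0 → [0,-3,-5]
  R2 -= -4·R0 → [0,-9,-13]
  R2 -= 3·R1 → [0,0,2]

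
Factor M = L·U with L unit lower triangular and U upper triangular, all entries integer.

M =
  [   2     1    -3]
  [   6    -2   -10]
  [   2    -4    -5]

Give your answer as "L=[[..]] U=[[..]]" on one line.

  r1 -= 3·r0 → [0,-5,-1]
  r2 -= 1·r0 → [0,-5,-2]
  r2 -= 1·r1 → [0,0,-1]

L=[[1,0,0],[3,1,0],[1,1,1]] U=[[2,1,-3],[0,-5,-1],[0,0,-1]]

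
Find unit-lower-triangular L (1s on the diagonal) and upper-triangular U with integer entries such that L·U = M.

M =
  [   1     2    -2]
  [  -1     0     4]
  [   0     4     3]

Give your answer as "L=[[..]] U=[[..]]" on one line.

  R1 -= -1·R0 → [0,2,2]
  R2 -= 0·R0 → [0,4,3]
  R2 -= 2·R1 → [0,0,-1]

L=[[1,0,0],[-1,1,0],[0,2,1]] U=[[1,2,-2],[0,2,2],[0,0,-1]]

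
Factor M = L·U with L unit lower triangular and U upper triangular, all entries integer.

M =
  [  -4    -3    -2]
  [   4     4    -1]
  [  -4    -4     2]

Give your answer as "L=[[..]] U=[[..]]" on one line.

  row1 -= -1·row0 → [0,1,-3]
  row2 -= 1·row0 → [0,-1,4]
  row2 -= -1·row1 → [0,0,1]

L=[[1,0,0],[-1,1,0],[1,-1,1]] U=[[-4,-3,-2],[0,1,-3],[0,0,1]]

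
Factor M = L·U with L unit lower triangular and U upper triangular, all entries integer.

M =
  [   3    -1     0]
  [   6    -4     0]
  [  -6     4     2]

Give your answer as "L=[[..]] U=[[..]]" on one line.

  r1 -= 2·r0 → [0,-2,0]
  r2 -= -2·r0 → [0,2,2]
  r2 -= -1·r1 → [0,0,2]

L=[[1,0,0],[2,1,0],[-2,-1,1]] U=[[3,-1,0],[0,-2,0],[0,0,2]]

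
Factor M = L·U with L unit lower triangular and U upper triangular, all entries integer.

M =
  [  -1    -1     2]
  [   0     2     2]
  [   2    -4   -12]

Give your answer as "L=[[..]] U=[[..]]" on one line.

  row1 -= 0·row0 → [0,2,2]
  row2 -= -2·row0 → [0,-6,-8]
  row2 -= -3·row1 → [0,0,-2]

L=[[1,0,0],[0,1,0],[-2,-3,1]] U=[[-1,-1,2],[0,2,2],[0,0,-2]]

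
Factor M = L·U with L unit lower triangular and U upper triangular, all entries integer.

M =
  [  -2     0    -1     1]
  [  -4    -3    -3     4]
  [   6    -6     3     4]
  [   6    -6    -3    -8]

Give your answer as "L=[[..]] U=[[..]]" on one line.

L=[[1,0,0,0],[2,1,0,0],[-3,2,1,0],[-3,2,-2,1]] U=[[-2,0,-1,1],[0,-3,-1,2],[0,0,2,3],[0,0,0,-3]]

  r1 -= 2·r0 → [0,-3,-1,2]
  r2 -= -3·r0 → [0,-6,0,7]
  r3 -= -3·r0 → [0,-6,-6,-5]
  r2 -= 2·r1 → [0,0,2,3]
  r3 -= 2·r1 → [0,0,-4,-9]
  r3 -= -2·r2 → [0,0,0,-3]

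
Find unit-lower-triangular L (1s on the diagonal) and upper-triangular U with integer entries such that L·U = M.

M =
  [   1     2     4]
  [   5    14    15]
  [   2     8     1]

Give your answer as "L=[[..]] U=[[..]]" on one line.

  R1 -= 5·R0 → [0,4,-5]
  R2 -= 2·R0 → [0,4,-7]
  R2 -= 1·R1 → [0,0,-2]

L=[[1,0,0],[5,1,0],[2,1,1]] U=[[1,2,4],[0,4,-5],[0,0,-2]]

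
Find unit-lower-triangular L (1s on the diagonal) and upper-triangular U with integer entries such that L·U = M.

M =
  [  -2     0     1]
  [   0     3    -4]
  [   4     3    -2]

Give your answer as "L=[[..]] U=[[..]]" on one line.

  row1 -= 0·row0 → [0,3,-4]
  row2 -= -2·row0 → [0,3,0]
  row2 -= 1·row1 → [0,0,4]

L=[[1,0,0],[0,1,0],[-2,1,1]] U=[[-2,0,1],[0,3,-4],[0,0,4]]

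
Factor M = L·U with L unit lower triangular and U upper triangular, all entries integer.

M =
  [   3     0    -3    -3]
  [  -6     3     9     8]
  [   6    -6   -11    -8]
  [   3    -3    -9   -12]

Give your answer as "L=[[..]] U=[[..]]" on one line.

L=[[1,0,0,0],[-2,1,0,0],[2,-2,1,0],[1,-1,-3,1]] U=[[3,0,-3,-3],[0,3,3,2],[0,0,1,2],[0,0,0,-1]]

  r1 -= -2·r0 → [0,3,3,2]
  r2 -= 2·r0 → [0,-6,-5,-2]
  r3 -= 1·r0 → [0,-3,-6,-9]
  r2 -= -2·r1 → [0,0,1,2]
  r3 -= -1·r1 → [0,0,-3,-7]
  r3 -= -3·r2 → [0,0,0,-1]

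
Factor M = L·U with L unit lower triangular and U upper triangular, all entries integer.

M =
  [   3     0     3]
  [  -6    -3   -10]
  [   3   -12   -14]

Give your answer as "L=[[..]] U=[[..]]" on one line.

  R1 -= -2·R0 → [0,-3,-4]
  R2 -= 1·R0 → [0,-12,-17]
  R2 -= 4·R1 → [0,0,-1]

L=[[1,0,0],[-2,1,0],[1,4,1]] U=[[3,0,3],[0,-3,-4],[0,0,-1]]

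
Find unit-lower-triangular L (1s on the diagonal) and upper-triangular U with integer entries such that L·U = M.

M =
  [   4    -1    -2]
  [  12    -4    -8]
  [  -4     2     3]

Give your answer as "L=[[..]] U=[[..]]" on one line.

  R1 -= 3·R0 → [0,-1,-2]
  R2 -= -1·R0 → [0,1,1]
  R2 -= -1·R1 → [0,0,-1]

L=[[1,0,0],[3,1,0],[-1,-1,1]] U=[[4,-1,-2],[0,-1,-2],[0,0,-1]]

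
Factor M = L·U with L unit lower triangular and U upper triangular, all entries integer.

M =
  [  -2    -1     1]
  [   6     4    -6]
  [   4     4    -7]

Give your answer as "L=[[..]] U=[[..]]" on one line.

L=[[1,0,0],[-3,1,0],[-2,2,1]] U=[[-2,-1,1],[0,1,-3],[0,0,1]]

  R1 -= -3·R0 → [0,1,-3]
  R2 -= -2·R0 → [0,2,-5]
  R2 -= 2·R1 → [0,0,1]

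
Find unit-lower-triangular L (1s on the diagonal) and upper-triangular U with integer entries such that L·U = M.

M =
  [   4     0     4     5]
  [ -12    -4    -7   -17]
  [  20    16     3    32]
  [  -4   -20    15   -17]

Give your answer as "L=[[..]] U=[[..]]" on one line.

  row1 -= -3·row0 → [0,-4,5,-2]
  row2 -= 5·row0 → [0,16,-17,7]
  row3 -= -1·row0 → [0,-20,19,-12]
  row2 -= -4·row1 → [0,0,3,-1]
  row3 -= 5·row1 → [0,0,-6,-2]
  row3 -= -2·row2 → [0,0,0,-4]

L=[[1,0,0,0],[-3,1,0,0],[5,-4,1,0],[-1,5,-2,1]] U=[[4,0,4,5],[0,-4,5,-2],[0,0,3,-1],[0,0,0,-4]]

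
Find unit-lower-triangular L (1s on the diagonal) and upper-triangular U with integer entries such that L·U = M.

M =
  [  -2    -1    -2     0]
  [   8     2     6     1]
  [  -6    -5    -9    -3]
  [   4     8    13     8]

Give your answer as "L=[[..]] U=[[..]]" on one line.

L=[[1,0,0,0],[-4,1,0,0],[3,1,1,0],[-2,-3,-3,1]] U=[[-2,-1,-2,0],[0,-2,-2,1],[0,0,-1,-4],[0,0,0,-1]]

  R1 -= -4·R0 → [0,-2,-2,1]
  R2 -= 3·R0 → [0,-2,-3,-3]
  R3 -= -2·R0 → [0,6,9,8]
  R2 -= 1·R1 → [0,0,-1,-4]
  R3 -= -3·R1 → [0,0,3,11]
  R3 -= -3·R2 → [0,0,0,-1]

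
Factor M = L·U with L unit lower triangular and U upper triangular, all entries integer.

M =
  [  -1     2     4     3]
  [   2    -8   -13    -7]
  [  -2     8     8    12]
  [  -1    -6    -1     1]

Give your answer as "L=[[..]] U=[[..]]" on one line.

L=[[1,0,0,0],[-2,1,0,0],[2,-1,1,0],[1,2,-1,1]] U=[[-1,2,4,3],[0,-4,-5,-1],[0,0,-5,5],[0,0,0,5]]

  R1 -= -2·R0 → [0,-4,-5,-1]
  R2 -= 2·R0 → [0,4,0,6]
  R3 -= 1·R0 → [0,-8,-5,-2]
  R2 -= -1·R1 → [0,0,-5,5]
  R3 -= 2·R1 → [0,0,5,0]
  R3 -= -1·R2 → [0,0,0,5]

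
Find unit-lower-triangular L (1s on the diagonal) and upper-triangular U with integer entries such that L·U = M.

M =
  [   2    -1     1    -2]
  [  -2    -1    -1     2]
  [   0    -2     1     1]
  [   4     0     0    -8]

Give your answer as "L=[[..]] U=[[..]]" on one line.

L=[[1,0,0,0],[-1,1,0,0],[0,1,1,0],[2,-1,-2,1]] U=[[2,-1,1,-2],[0,-2,0,0],[0,0,1,1],[0,0,0,-2]]

  r1 -= -1·r0 → [0,-2,0,0]
  r2 -= 0·r0 → [0,-2,1,1]
  r3 -= 2·r0 → [0,2,-2,-4]
  r2 -= 1·r1 → [0,0,1,1]
  r3 -= -1·r1 → [0,0,-2,-4]
  r3 -= -2·r2 → [0,0,0,-2]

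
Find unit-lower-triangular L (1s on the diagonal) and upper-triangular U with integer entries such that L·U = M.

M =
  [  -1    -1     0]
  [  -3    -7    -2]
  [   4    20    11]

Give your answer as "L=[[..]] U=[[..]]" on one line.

  r1 -= 3·r0 → [0,-4,-2]
  r2 -= -4·r0 → [0,16,11]
  r2 -= -4·r1 → [0,0,3]

L=[[1,0,0],[3,1,0],[-4,-4,1]] U=[[-1,-1,0],[0,-4,-2],[0,0,3]]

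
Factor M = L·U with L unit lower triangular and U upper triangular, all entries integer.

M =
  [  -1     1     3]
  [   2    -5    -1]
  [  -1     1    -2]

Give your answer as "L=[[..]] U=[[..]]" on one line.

L=[[1,0,0],[-2,1,0],[1,0,1]] U=[[-1,1,3],[0,-3,5],[0,0,-5]]

  row1 -= -2·row0 → [0,-3,5]
  row2 -= 1·row0 → [0,0,-5]
  row2 -= 0·row1 → [0,0,-5]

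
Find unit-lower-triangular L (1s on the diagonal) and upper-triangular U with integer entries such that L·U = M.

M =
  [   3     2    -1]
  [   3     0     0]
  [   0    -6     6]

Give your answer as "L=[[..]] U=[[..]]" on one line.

L=[[1,0,0],[1,1,0],[0,3,1]] U=[[3,2,-1],[0,-2,1],[0,0,3]]

  R1 -= 1·R0 → [0,-2,1]
  R2 -= 0·R0 → [0,-6,6]
  R2 -= 3·R1 → [0,0,3]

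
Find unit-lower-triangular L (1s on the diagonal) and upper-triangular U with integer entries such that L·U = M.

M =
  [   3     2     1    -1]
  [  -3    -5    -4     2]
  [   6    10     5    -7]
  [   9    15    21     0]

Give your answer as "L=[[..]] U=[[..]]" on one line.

L=[[1,0,0,0],[-1,1,0,0],[2,-2,1,0],[3,-3,-3,1]] U=[[3,2,1,-1],[0,-3,-3,1],[0,0,-3,-3],[0,0,0,-3]]

  r1 -= -1·r0 → [0,-3,-3,1]
  r2 -= 2·r0 → [0,6,3,-5]
  r3 -= 3·r0 → [0,9,18,3]
  r2 -= -2·r1 → [0,0,-3,-3]
  r3 -= -3·r1 → [0,0,9,6]
  r3 -= -3·r2 → [0,0,0,-3]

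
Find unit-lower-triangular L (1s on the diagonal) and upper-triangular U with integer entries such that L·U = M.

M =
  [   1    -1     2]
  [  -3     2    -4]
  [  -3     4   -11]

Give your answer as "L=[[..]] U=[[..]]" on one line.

L=[[1,0,0],[-3,1,0],[-3,-1,1]] U=[[1,-1,2],[0,-1,2],[0,0,-3]]

  r1 -= -3·r0 → [0,-1,2]
  r2 -= -3·r0 → [0,1,-5]
  r2 -= -1·r1 → [0,0,-3]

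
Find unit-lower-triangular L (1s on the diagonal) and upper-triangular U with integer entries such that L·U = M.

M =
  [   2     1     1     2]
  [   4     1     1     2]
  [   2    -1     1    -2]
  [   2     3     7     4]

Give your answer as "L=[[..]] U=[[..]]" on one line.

  R1 -= 2·R0 → [0,-1,-1,-2]
  R2 -= 1·R0 → [0,-2,0,-4]
  R3 -= 1·R0 → [0,2,6,2]
  R2 -= 2·R1 → [0,0,2,0]
  R3 -= -2·R1 → [0,0,4,-2]
  R3 -= 2·R2 → [0,0,0,-2]

L=[[1,0,0,0],[2,1,0,0],[1,2,1,0],[1,-2,2,1]] U=[[2,1,1,2],[0,-1,-1,-2],[0,0,2,0],[0,0,0,-2]]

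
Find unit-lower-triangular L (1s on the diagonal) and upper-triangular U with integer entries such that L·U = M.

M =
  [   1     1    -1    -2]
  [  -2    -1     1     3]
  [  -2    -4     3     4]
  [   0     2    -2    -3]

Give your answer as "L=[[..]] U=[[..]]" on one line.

  row1 -= -2·row0 → [0,1,-1,-1]
  row2 -= -2·row0 → [0,-2,1,0]
  row3 -= 0·row0 → [0,2,-2,-3]
  row2 -= -2·row1 → [0,0,-1,-2]
  row3 -= 2·row1 → [0,0,0,-1]
  row3 -= 0·row2 → [0,0,0,-1]

L=[[1,0,0,0],[-2,1,0,0],[-2,-2,1,0],[0,2,0,1]] U=[[1,1,-1,-2],[0,1,-1,-1],[0,0,-1,-2],[0,0,0,-1]]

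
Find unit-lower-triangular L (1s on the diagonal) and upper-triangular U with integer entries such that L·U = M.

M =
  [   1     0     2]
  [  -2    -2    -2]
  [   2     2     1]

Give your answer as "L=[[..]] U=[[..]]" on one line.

  r1 -= -2·r0 → [0,-2,2]
  r2 -= 2·r0 → [0,2,-3]
  r2 -= -1·r1 → [0,0,-1]

L=[[1,0,0],[-2,1,0],[2,-1,1]] U=[[1,0,2],[0,-2,2],[0,0,-1]]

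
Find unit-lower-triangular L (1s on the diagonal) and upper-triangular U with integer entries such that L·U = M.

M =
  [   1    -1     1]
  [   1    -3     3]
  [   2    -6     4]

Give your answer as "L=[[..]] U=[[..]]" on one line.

  row1 -= 1·row0 → [0,-2,2]
  row2 -= 2·row0 → [0,-4,2]
  row2 -= 2·row1 → [0,0,-2]

L=[[1,0,0],[1,1,0],[2,2,1]] U=[[1,-1,1],[0,-2,2],[0,0,-2]]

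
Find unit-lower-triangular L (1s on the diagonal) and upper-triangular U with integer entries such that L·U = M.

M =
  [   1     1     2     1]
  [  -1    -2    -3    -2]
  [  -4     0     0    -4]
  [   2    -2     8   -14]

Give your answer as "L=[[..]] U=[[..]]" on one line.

L=[[1,0,0,0],[-1,1,0,0],[-4,-4,1,0],[2,4,2,1]] U=[[1,1,2,1],[0,-1,-1,-1],[0,0,4,-4],[0,0,0,-4]]

  R1 -= -1·R0 → [0,-1,-1,-1]
  R2 -= -4·R0 → [0,4,8,0]
  R3 -= 2·R0 → [0,-4,4,-16]
  R2 -= -4·R1 → [0,0,4,-4]
  R3 -= 4·R1 → [0,0,8,-12]
  R3 -= 2·R2 → [0,0,0,-4]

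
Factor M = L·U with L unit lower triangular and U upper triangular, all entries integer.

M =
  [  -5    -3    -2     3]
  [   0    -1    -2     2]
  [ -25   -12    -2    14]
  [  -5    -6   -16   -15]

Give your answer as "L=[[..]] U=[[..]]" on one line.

  r1 -= 0·r0 → [0,-1,-2,2]
  r2 -= 5·r0 → [0,3,8,-1]
  r3 -= 1·r0 → [0,-3,-14,-18]
  r2 -= -3·r1 → [0,0,2,5]
  r3 -= 3·r1 → [0,0,-8,-24]
  r3 -= -4·r2 → [0,0,0,-4]

L=[[1,0,0,0],[0,1,0,0],[5,-3,1,0],[1,3,-4,1]] U=[[-5,-3,-2,3],[0,-1,-2,2],[0,0,2,5],[0,0,0,-4]]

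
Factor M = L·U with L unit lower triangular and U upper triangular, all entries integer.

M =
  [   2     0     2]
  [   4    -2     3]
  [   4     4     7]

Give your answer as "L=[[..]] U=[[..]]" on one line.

L=[[1,0,0],[2,1,0],[2,-2,1]] U=[[2,0,2],[0,-2,-1],[0,0,1]]

  R1 -= 2·R0 → [0,-2,-1]
  R2 -= 2·R0 → [0,4,3]
  R2 -= -2·R1 → [0,0,1]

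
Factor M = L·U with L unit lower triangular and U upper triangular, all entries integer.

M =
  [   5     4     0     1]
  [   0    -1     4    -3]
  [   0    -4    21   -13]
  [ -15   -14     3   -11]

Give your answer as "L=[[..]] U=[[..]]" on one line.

L=[[1,0,0,0],[0,1,0,0],[0,4,1,0],[-3,2,-1,1]] U=[[5,4,0,1],[0,-1,4,-3],[0,0,5,-1],[0,0,0,-3]]

  R1 -= 0·R0 → [0,-1,4,-3]
  R2 -= 0·R0 → [0,-4,21,-13]
  R3 -= -3·R0 → [0,-2,3,-8]
  R2 -= 4·R1 → [0,0,5,-1]
  R3 -= 2·R1 → [0,0,-5,-2]
  R3 -= -1·R2 → [0,0,0,-3]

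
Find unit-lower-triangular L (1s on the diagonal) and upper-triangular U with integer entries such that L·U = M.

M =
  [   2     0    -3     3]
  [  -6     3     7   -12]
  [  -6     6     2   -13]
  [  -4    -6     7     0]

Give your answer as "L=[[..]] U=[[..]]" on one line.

  row1 -= -3·row0 → [0,3,-2,-3]
  row2 -= -3·row0 → [0,6,-7,-4]
  row3 -= -2·row0 → [0,-6,1,6]
  row2 -= 2·row1 → [0,0,-3,2]
  row3 -= -2·row1 → [0,0,-3,0]
  row3 -= 1·row2 → [0,0,0,-2]

L=[[1,0,0,0],[-3,1,0,0],[-3,2,1,0],[-2,-2,1,1]] U=[[2,0,-3,3],[0,3,-2,-3],[0,0,-3,2],[0,0,0,-2]]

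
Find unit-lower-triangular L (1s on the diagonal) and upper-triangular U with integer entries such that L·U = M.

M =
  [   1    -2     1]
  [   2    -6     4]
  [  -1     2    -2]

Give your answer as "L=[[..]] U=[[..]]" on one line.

L=[[1,0,0],[2,1,0],[-1,0,1]] U=[[1,-2,1],[0,-2,2],[0,0,-1]]

  r1 -= 2·r0 → [0,-2,2]
  r2 -= -1·r0 → [0,0,-1]
  r2 -= 0·r1 → [0,0,-1]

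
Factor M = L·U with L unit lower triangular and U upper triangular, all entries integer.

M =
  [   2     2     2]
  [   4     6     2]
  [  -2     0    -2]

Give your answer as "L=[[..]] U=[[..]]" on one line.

  R1 -= 2·R0 → [0,2,-2]
  R2 -= -1·R0 → [0,2,0]
  R2 -= 1·R1 → [0,0,2]

L=[[1,0,0],[2,1,0],[-1,1,1]] U=[[2,2,2],[0,2,-2],[0,0,2]]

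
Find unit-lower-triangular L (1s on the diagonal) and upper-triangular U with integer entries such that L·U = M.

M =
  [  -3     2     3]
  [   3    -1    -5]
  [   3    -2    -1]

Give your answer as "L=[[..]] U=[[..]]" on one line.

L=[[1,0,0],[-1,1,0],[-1,0,1]] U=[[-3,2,3],[0,1,-2],[0,0,2]]

  R1 -= -1·R0 → [0,1,-2]
  R2 -= -1·R0 → [0,0,2]
  R2 -= 0·R1 → [0,0,2]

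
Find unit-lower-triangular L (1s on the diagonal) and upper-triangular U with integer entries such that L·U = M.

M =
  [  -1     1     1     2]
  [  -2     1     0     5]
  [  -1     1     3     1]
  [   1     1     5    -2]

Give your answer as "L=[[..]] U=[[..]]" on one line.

  row1 -= 2·row0 → [0,-1,-2,1]
  row2 -= 1·row0 → [0,0,2,-1]
  row3 -= -1·row0 → [0,2,6,0]
  row2 -= 0·row1 → [0,0,2,-1]
  row3 -= -2·row1 → [0,0,2,2]
  row3 -= 1·row2 → [0,0,0,3]

L=[[1,0,0,0],[2,1,0,0],[1,0,1,0],[-1,-2,1,1]] U=[[-1,1,1,2],[0,-1,-2,1],[0,0,2,-1],[0,0,0,3]]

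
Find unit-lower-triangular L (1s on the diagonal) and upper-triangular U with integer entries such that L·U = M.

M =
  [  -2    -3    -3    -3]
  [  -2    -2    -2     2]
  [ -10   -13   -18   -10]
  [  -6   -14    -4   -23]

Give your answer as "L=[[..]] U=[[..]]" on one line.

  r1 -= 1·r0 → [0,1,1,5]
  r2 -= 5·r0 → [0,2,-3,5]
  r3 -= 3·r0 → [0,-5,5,-14]
  r2 -= 2·r1 → [0,0,-5,-5]
  r3 -= -5·r1 → [0,0,10,11]
  r3 -= -2·r2 → [0,0,0,1]

L=[[1,0,0,0],[1,1,0,0],[5,2,1,0],[3,-5,-2,1]] U=[[-2,-3,-3,-3],[0,1,1,5],[0,0,-5,-5],[0,0,0,1]]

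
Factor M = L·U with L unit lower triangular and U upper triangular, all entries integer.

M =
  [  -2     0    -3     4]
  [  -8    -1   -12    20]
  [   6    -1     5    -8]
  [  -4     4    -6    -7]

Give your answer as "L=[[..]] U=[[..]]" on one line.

L=[[1,0,0,0],[4,1,0,0],[-3,1,1,0],[2,-4,0,1]] U=[[-2,0,-3,4],[0,-1,0,4],[0,0,-4,0],[0,0,0,1]]

  r1 -= 4·r0 → [0,-1,0,4]
  r2 -= -3·r0 → [0,-1,-4,4]
  r3 -= 2·r0 → [0,4,0,-15]
  r2 -= 1·r1 → [0,0,-4,0]
  r3 -= -4·r1 → [0,0,0,1]
  r3 -= 0·r2 → [0,0,0,1]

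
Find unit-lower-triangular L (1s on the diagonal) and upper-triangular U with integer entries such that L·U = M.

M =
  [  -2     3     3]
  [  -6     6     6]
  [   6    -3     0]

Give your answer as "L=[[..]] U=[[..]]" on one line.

  r1 -= 3·r0 → [0,-3,-3]
  r2 -= -3·r0 → [0,6,9]
  r2 -= -2·r1 → [0,0,3]

L=[[1,0,0],[3,1,0],[-3,-2,1]] U=[[-2,3,3],[0,-3,-3],[0,0,3]]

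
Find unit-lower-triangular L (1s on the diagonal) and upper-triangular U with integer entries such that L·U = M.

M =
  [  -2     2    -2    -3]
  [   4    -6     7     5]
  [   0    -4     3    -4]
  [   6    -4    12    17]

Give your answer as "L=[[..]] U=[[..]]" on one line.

  row1 -= -2·row0 → [0,-2,3,-1]
  row2 -= 0·row0 → [0,-4,3,-4]
  row3 -= -3·row0 → [0,2,6,8]
  row2 -= 2·row1 → [0,0,-3,-2]
  row3 -= -1·row1 → [0,0,9,7]
  row3 -= -3·row2 → [0,0,0,1]

L=[[1,0,0,0],[-2,1,0,0],[0,2,1,0],[-3,-1,-3,1]] U=[[-2,2,-2,-3],[0,-2,3,-1],[0,0,-3,-2],[0,0,0,1]]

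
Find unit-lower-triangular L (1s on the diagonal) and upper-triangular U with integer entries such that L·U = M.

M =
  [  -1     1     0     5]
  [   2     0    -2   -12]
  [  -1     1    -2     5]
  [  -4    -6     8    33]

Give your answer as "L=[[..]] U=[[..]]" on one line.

  r1 -= -2·r0 → [0,2,-2,-2]
  r2 -= 1·r0 → [0,0,-2,0]
  r3 -= 4·r0 → [0,-10,8,13]
  r2 -= 0·r1 → [0,0,-2,0]
  r3 -= -5·r1 → [0,0,-2,3]
  r3 -= 1·r2 → [0,0,0,3]

L=[[1,0,0,0],[-2,1,0,0],[1,0,1,0],[4,-5,1,1]] U=[[-1,1,0,5],[0,2,-2,-2],[0,0,-2,0],[0,0,0,3]]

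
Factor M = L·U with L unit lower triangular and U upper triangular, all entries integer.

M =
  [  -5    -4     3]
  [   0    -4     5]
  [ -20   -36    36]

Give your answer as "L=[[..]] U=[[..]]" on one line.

  row1 -= 0·row0 → [0,-4,5]
  row2 -= 4·row0 → [0,-20,24]
  row2 -= 5·row1 → [0,0,-1]

L=[[1,0,0],[0,1,0],[4,5,1]] U=[[-5,-4,3],[0,-4,5],[0,0,-1]]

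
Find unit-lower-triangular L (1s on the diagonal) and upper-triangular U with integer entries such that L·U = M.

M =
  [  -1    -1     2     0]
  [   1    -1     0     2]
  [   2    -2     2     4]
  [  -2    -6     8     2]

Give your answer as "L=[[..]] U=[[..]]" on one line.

  R1 -= -1·R0 → [0,-2,2,2]
  R2 -= -2·R0 → [0,-4,6,4]
  R3 -= 2·R0 → [0,-4,4,2]
  R2 -= 2·R1 → [0,0,2,0]
  R3 -= 2·R1 → [0,0,0,-2]
  R3 -= 0·R2 → [0,0,0,-2]

L=[[1,0,0,0],[-1,1,0,0],[-2,2,1,0],[2,2,0,1]] U=[[-1,-1,2,0],[0,-2,2,2],[0,0,2,0],[0,0,0,-2]]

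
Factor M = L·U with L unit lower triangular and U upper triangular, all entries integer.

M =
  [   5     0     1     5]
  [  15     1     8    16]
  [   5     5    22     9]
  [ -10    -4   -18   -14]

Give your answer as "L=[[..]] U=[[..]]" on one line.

L=[[1,0,0,0],[3,1,0,0],[1,5,1,0],[-2,-4,-1,1]] U=[[5,0,1,5],[0,1,5,1],[0,0,-4,-1],[0,0,0,-1]]

  r1 -= 3·r0 → [0,1,5,1]
  r2 -= 1·r0 → [0,5,21,4]
  r3 -= -2·r0 → [0,-4,-16,-4]
  r2 -= 5·r1 → [0,0,-4,-1]
  r3 -= -4·r1 → [0,0,4,0]
  r3 -= -1·r2 → [0,0,0,-1]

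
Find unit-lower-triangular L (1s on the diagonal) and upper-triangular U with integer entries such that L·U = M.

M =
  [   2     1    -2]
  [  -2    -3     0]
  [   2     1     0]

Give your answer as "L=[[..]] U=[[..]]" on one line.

L=[[1,0,0],[-1,1,0],[1,0,1]] U=[[2,1,-2],[0,-2,-2],[0,0,2]]

  R1 -= -1·R0 → [0,-2,-2]
  R2 -= 1·R0 → [0,0,2]
  R2 -= 0·R1 → [0,0,2]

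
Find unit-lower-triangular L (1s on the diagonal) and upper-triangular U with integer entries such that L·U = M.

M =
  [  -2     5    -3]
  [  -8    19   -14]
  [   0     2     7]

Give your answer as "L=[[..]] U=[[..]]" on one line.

  r1 -= 4·r0 → [0,-1,-2]
  r2 -= 0·r0 → [0,2,7]
  r2 -= -2·r1 → [0,0,3]

L=[[1,0,0],[4,1,0],[0,-2,1]] U=[[-2,5,-3],[0,-1,-2],[0,0,3]]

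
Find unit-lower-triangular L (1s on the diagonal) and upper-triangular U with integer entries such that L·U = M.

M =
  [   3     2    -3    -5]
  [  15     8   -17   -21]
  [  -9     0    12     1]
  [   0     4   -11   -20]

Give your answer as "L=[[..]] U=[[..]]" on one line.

L=[[1,0,0,0],[5,1,0,0],[-3,-3,1,0],[0,-2,5,1]] U=[[3,2,-3,-5],[0,-2,-2,4],[0,0,-3,-2],[0,0,0,-2]]

  R1 -= 5·R0 → [0,-2,-2,4]
  R2 -= -3·R0 → [0,6,3,-14]
  R3 -= 0·R0 → [0,4,-11,-20]
  R2 -= -3·R1 → [0,0,-3,-2]
  R3 -= -2·R1 → [0,0,-15,-12]
  R3 -= 5·R2 → [0,0,0,-2]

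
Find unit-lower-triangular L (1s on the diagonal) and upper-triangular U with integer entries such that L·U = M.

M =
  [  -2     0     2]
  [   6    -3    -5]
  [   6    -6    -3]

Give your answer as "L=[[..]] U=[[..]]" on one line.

  row1 -= -3·row0 → [0,-3,1]
  row2 -= -3·row0 → [0,-6,3]
  row2 -= 2·row1 → [0,0,1]

L=[[1,0,0],[-3,1,0],[-3,2,1]] U=[[-2,0,2],[0,-3,1],[0,0,1]]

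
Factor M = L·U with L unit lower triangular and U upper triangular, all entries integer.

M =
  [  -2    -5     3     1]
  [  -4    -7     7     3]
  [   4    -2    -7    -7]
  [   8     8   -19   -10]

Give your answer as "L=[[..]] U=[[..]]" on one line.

L=[[1,0,0,0],[2,1,0,0],[-2,-4,1,0],[-4,-4,-1,1]] U=[[-2,-5,3,1],[0,3,1,1],[0,0,3,-1],[0,0,0,-3]]

  r1 -= 2·r0 → [0,3,1,1]
  r2 -= -2·r0 → [0,-12,-1,-5]
  r3 -= -4·r0 → [0,-12,-7,-6]
  r2 -= -4·r1 → [0,0,3,-1]
  r3 -= -4·r1 → [0,0,-3,-2]
  r3 -= -1·r2 → [0,0,0,-3]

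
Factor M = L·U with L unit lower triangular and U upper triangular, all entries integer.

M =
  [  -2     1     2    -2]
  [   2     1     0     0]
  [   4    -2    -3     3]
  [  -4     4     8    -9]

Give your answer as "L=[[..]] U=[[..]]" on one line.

  r1 -= -1·r0 → [0,2,2,-2]
  r2 -= -2·r0 → [0,0,1,-1]
  r3 -= 2·r0 → [0,2,4,-5]
  r2 -= 0·r1 → [0,0,1,-1]
  r3 -= 1·r1 → [0,0,2,-3]
  r3 -= 2·r2 → [0,0,0,-1]

L=[[1,0,0,0],[-1,1,0,0],[-2,0,1,0],[2,1,2,1]] U=[[-2,1,2,-2],[0,2,2,-2],[0,0,1,-1],[0,0,0,-1]]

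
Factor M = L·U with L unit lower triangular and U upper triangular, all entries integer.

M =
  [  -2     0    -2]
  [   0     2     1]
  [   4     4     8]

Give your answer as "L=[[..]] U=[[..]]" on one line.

L=[[1,0,0],[0,1,0],[-2,2,1]] U=[[-2,0,-2],[0,2,1],[0,0,2]]

  row1 -= 0·row0 → [0,2,1]
  row2 -= -2·row0 → [0,4,4]
  row2 -= 2·row1 → [0,0,2]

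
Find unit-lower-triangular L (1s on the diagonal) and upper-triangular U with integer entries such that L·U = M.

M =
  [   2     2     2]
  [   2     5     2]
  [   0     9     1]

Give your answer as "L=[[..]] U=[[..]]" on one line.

L=[[1,0,0],[1,1,0],[0,3,1]] U=[[2,2,2],[0,3,0],[0,0,1]]

  R1 -= 1·R0 → [0,3,0]
  R2 -= 0·R0 → [0,9,1]
  R2 -= 3·R1 → [0,0,1]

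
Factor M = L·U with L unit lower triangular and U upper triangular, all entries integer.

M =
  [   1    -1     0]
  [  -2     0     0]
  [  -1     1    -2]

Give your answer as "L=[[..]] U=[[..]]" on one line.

L=[[1,0,0],[-2,1,0],[-1,0,1]] U=[[1,-1,0],[0,-2,0],[0,0,-2]]

  r1 -= -2·r0 → [0,-2,0]
  r2 -= -1·r0 → [0,0,-2]
  r2 -= 0·r1 → [0,0,-2]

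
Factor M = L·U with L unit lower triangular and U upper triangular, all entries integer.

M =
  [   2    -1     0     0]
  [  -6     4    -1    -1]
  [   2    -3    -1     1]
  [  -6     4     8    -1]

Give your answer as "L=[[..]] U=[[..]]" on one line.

  row1 -= -3·row0 → [0,1,-1,-1]
  row2 -= 1·row0 → [0,-2,-1,1]
  row3 -= -3·row0 → [0,1,8,-1]
  row2 -= -2·row1 → [0,0,-3,-1]
  row3 -= 1·row1 → [0,0,9,0]
  row3 -= -3·row2 → [0,0,0,-3]

L=[[1,0,0,0],[-3,1,0,0],[1,-2,1,0],[-3,1,-3,1]] U=[[2,-1,0,0],[0,1,-1,-1],[0,0,-3,-1],[0,0,0,-3]]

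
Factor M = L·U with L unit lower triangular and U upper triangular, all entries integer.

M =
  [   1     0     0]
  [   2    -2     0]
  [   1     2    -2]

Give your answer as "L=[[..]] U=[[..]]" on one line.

  r1 -= 2·r0 → [0,-2,0]
  r2 -= 1·r0 → [0,2,-2]
  r2 -= -1·r1 → [0,0,-2]

L=[[1,0,0],[2,1,0],[1,-1,1]] U=[[1,0,0],[0,-2,0],[0,0,-2]]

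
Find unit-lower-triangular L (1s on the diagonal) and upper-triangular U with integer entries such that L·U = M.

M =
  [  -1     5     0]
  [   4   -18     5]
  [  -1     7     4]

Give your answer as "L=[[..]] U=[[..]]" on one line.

  row1 -= -4·row0 → [0,2,5]
  row2 -= 1·row0 → [0,2,4]
  row2 -= 1·row1 → [0,0,-1]

L=[[1,0,0],[-4,1,0],[1,1,1]] U=[[-1,5,0],[0,2,5],[0,0,-1]]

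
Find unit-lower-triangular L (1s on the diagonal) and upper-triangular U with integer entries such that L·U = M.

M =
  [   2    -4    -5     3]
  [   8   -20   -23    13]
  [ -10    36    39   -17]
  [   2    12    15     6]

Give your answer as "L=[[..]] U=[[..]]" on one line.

L=[[1,0,0,0],[4,1,0,0],[-5,-4,1,0],[1,-4,4,1]] U=[[2,-4,-5,3],[0,-4,-3,1],[0,0,2,2],[0,0,0,-1]]

  r1 -= 4·r0 → [0,-4,-3,1]
  r2 -= -5·r0 → [0,16,14,-2]
  r3 -= 1·r0 → [0,16,20,3]
  r2 -= -4·r1 → [0,0,2,2]
  r3 -= -4·r1 → [0,0,8,7]
  r3 -= 4·r2 → [0,0,0,-1]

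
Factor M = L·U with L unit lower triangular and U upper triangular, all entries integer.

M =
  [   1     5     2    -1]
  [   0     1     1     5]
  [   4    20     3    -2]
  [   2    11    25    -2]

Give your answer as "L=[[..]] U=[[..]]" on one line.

  R1 -= 0·R0 → [0,1,1,5]
  R2 -= 4·R0 → [0,0,-5,2]
  R3 -= 2·R0 → [0,1,21,0]
  R2 -= 0·R1 → [0,0,-5,2]
  R3 -= 1·R1 → [0,0,20,-5]
  R3 -= -4·R2 → [0,0,0,3]

L=[[1,0,0,0],[0,1,0,0],[4,0,1,0],[2,1,-4,1]] U=[[1,5,2,-1],[0,1,1,5],[0,0,-5,2],[0,0,0,3]]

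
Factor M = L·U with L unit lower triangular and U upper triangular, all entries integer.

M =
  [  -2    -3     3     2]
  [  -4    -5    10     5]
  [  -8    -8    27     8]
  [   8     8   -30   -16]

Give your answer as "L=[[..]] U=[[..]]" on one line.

  R1 -= 2·R0 → [0,1,4,1]
  R2 -= 4·R0 → [0,4,15,0]
  R3 -= -4·R0 → [0,-4,-18,-8]
  R2 -= 4·R1 → [0,0,-1,-4]
  R3 -= -4·R1 → [0,0,-2,-4]
  R3 -= 2·R2 → [0,0,0,4]

L=[[1,0,0,0],[2,1,0,0],[4,4,1,0],[-4,-4,2,1]] U=[[-2,-3,3,2],[0,1,4,1],[0,0,-1,-4],[0,0,0,4]]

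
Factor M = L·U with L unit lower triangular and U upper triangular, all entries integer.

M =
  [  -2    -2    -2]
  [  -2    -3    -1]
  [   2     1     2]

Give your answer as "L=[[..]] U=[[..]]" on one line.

  R1 -= 1·R0 → [0,-1,1]
  R2 -= -1·R0 → [0,-1,0]
  R2 -= 1·R1 → [0,0,-1]

L=[[1,0,0],[1,1,0],[-1,1,1]] U=[[-2,-2,-2],[0,-1,1],[0,0,-1]]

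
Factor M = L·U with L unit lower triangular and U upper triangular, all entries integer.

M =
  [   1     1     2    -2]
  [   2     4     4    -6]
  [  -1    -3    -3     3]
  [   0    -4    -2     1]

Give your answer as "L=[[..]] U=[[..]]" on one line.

L=[[1,0,0,0],[2,1,0,0],[-1,-1,1,0],[0,-2,2,1]] U=[[1,1,2,-2],[0,2,0,-2],[0,0,-1,-1],[0,0,0,-1]]

  R1 -= 2·R0 → [0,2,0,-2]
  R2 -= -1·R0 → [0,-2,-1,1]
  R3 -= 0·R0 → [0,-4,-2,1]
  R2 -= -1·R1 → [0,0,-1,-1]
  R3 -= -2·R1 → [0,0,-2,-3]
  R3 -= 2·R2 → [0,0,0,-1]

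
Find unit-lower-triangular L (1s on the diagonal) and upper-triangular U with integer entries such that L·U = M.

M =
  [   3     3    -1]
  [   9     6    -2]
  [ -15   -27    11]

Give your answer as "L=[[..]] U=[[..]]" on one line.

L=[[1,0,0],[3,1,0],[-5,4,1]] U=[[3,3,-1],[0,-3,1],[0,0,2]]

  r1 -= 3·r0 → [0,-3,1]
  r2 -= -5·r0 → [0,-12,6]
  r2 -= 4·r1 → [0,0,2]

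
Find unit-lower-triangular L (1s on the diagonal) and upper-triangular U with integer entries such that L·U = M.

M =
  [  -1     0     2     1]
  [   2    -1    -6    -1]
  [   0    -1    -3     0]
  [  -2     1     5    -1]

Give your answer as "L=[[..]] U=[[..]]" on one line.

  row1 -= -2·row0 → [0,-1,-2,1]
  row2 -= 0·row0 → [0,-1,-3,0]
  row3 -= 2·row0 → [0,1,1,-3]
  row2 -= 1·row1 → [0,0,-1,-1]
  row3 -= -1·row1 → [0,0,-1,-2]
  row3 -= 1·row2 → [0,0,0,-1]

L=[[1,0,0,0],[-2,1,0,0],[0,1,1,0],[2,-1,1,1]] U=[[-1,0,2,1],[0,-1,-2,1],[0,0,-1,-1],[0,0,0,-1]]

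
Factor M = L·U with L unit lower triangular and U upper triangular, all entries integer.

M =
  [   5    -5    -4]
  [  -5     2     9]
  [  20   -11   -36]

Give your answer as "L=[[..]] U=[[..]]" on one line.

  row1 -= -1·row0 → [0,-3,5]
  row2 -= 4·row0 → [0,9,-20]
  row2 -= -3·row1 → [0,0,-5]

L=[[1,0,0],[-1,1,0],[4,-3,1]] U=[[5,-5,-4],[0,-3,5],[0,0,-5]]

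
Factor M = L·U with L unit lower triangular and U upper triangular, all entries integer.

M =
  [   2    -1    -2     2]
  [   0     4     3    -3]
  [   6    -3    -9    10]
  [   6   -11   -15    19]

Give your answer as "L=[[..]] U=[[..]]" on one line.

L=[[1,0,0,0],[0,1,0,0],[3,0,1,0],[3,-2,1,1]] U=[[2,-1,-2,2],[0,4,3,-3],[0,0,-3,4],[0,0,0,3]]

  r1 -= 0·r0 → [0,4,3,-3]
  r2 -= 3·r0 → [0,0,-3,4]
  r3 -= 3·r0 → [0,-8,-9,13]
  r2 -= 0·r1 → [0,0,-3,4]
  r3 -= -2·r1 → [0,0,-3,7]
  r3 -= 1·r2 → [0,0,0,3]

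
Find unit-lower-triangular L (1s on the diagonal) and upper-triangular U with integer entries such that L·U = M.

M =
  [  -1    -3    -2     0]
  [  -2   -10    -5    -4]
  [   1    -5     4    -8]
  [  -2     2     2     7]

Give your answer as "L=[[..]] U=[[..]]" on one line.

L=[[1,0,0,0],[2,1,0,0],[-1,2,1,0],[2,-2,1,1]] U=[[-1,-3,-2,0],[0,-4,-1,-4],[0,0,4,0],[0,0,0,-1]]

  r1 -= 2·r0 → [0,-4,-1,-4]
  r2 -= -1·r0 → [0,-8,2,-8]
  r3 -= 2·r0 → [0,8,6,7]
  r2 -= 2·r1 → [0,0,4,0]
  r3 -= -2·r1 → [0,0,4,-1]
  r3 -= 1·r2 → [0,0,0,-1]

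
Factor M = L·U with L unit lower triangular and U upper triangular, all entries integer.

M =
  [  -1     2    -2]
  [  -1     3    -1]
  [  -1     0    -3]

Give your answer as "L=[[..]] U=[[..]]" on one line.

L=[[1,0,0],[1,1,0],[1,-2,1]] U=[[-1,2,-2],[0,1,1],[0,0,1]]

  r1 -= 1·r0 → [0,1,1]
  r2 -= 1·r0 → [0,-2,-1]
  r2 -= -2·r1 → [0,0,1]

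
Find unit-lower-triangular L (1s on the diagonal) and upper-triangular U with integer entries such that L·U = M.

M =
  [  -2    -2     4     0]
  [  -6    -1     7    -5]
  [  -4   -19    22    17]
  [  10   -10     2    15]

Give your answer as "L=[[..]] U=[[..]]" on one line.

  row1 -= 3·row0 → [0,5,-5,-5]
  row2 -= 2·row0 → [0,-15,14,17]
  row3 -= -5·row0 → [0,-20,22,15]
  row2 -= -3·row1 → [0,0,-1,2]
  row3 -= -4·row1 → [0,0,2,-5]
  row3 -= -2·row2 → [0,0,0,-1]

L=[[1,0,0,0],[3,1,0,0],[2,-3,1,0],[-5,-4,-2,1]] U=[[-2,-2,4,0],[0,5,-5,-5],[0,0,-1,2],[0,0,0,-1]]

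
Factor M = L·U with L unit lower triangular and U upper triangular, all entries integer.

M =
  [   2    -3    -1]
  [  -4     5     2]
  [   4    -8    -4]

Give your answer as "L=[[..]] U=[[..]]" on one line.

  R1 -= -2·R0 → [0,-1,0]
  R2 -= 2·R0 → [0,-2,-2]
  R2 -= 2·R1 → [0,0,-2]

L=[[1,0,0],[-2,1,0],[2,2,1]] U=[[2,-3,-1],[0,-1,0],[0,0,-2]]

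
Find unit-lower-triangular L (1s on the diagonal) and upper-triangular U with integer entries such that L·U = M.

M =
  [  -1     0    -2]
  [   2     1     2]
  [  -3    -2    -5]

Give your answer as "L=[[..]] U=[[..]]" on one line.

  R1 -= -2·R0 → [0,1,-2]
  R2 -= 3·R0 → [0,-2,1]
  R2 -= -2·R1 → [0,0,-3]

L=[[1,0,0],[-2,1,0],[3,-2,1]] U=[[-1,0,-2],[0,1,-2],[0,0,-3]]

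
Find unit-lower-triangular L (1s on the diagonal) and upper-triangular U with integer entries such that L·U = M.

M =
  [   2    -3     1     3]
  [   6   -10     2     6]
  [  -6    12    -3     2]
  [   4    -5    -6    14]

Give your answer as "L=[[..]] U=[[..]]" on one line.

  row1 -= 3·row0 → [0,-1,-1,-3]
  row2 -= -3·row0 → [0,3,0,11]
  row3 -= 2·row0 → [0,1,-8,8]
  row2 -= -3·row1 → [0,0,-3,2]
  row3 -= -1·row1 → [0,0,-9,5]
  row3 -= 3·row2 → [0,0,0,-1]

L=[[1,0,0,0],[3,1,0,0],[-3,-3,1,0],[2,-1,3,1]] U=[[2,-3,1,3],[0,-1,-1,-3],[0,0,-3,2],[0,0,0,-1]]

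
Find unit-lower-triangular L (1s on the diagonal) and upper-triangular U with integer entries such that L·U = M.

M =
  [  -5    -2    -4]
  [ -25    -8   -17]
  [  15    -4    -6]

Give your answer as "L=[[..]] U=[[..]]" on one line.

L=[[1,0,0],[5,1,0],[-3,-5,1]] U=[[-5,-2,-4],[0,2,3],[0,0,-3]]

  r1 -= 5·r0 → [0,2,3]
  r2 -= -3·r0 → [0,-10,-18]
  r2 -= -5·r1 → [0,0,-3]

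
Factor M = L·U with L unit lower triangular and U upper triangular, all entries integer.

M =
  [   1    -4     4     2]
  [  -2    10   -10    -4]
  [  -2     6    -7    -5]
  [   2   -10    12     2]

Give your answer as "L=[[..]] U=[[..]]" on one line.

  row1 -= -2·row0 → [0,2,-2,0]
  row2 -= -2·row0 → [0,-2,1,-1]
  row3 -= 2·row0 → [0,-2,4,-2]
  row2 -= -1·row1 → [0,0,-1,-1]
  row3 -= -1·row1 → [0,0,2,-2]
  row3 -= -2·row2 → [0,0,0,-4]

L=[[1,0,0,0],[-2,1,0,0],[-2,-1,1,0],[2,-1,-2,1]] U=[[1,-4,4,2],[0,2,-2,0],[0,0,-1,-1],[0,0,0,-4]]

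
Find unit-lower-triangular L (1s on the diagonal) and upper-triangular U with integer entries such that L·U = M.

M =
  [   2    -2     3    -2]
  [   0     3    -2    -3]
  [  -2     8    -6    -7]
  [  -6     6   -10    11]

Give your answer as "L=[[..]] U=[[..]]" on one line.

  R1 -= 0·R0 → [0,3,-2,-3]
  R2 -= -1·R0 → [0,6,-3,-9]
  R3 -= -3·R0 → [0,0,-1,5]
  R2 -= 2·R1 → [0,0,1,-3]
  R3 -= 0·R1 → [0,0,-1,5]
  R3 -= -1·R2 → [0,0,0,2]

L=[[1,0,0,0],[0,1,0,0],[-1,2,1,0],[-3,0,-1,1]] U=[[2,-2,3,-2],[0,3,-2,-3],[0,0,1,-3],[0,0,0,2]]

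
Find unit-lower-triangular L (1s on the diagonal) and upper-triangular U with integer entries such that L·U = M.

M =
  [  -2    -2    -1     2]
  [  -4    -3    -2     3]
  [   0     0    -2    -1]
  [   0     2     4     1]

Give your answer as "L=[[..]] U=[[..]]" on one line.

  R1 -= 2·R0 → [0,1,0,-1]
  R2 -= 0·R0 → [0,0,-2,-1]
  R3 -= 0·R0 → [0,2,4,1]
  R2 -= 0·R1 → [0,0,-2,-1]
  R3 -= 2·R1 → [0,0,4,3]
  R3 -= -2·R2 → [0,0,0,1]

L=[[1,0,0,0],[2,1,0,0],[0,0,1,0],[0,2,-2,1]] U=[[-2,-2,-1,2],[0,1,0,-1],[0,0,-2,-1],[0,0,0,1]]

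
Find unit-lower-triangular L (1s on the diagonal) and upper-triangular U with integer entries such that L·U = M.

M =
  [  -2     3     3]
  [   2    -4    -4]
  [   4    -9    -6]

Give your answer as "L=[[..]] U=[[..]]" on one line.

  r1 -= -1·r0 → [0,-1,-1]
  r2 -= -2·r0 → [0,-3,0]
  r2 -= 3·r1 → [0,0,3]

L=[[1,0,0],[-1,1,0],[-2,3,1]] U=[[-2,3,3],[0,-1,-1],[0,0,3]]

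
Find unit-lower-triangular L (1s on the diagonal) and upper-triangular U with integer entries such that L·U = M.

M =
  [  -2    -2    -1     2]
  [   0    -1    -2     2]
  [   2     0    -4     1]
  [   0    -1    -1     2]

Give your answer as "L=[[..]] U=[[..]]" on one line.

L=[[1,0,0,0],[0,1,0,0],[-1,2,1,0],[0,1,-1,1]] U=[[-2,-2,-1,2],[0,-1,-2,2],[0,0,-1,-1],[0,0,0,-1]]

  row1 -= 0·row0 → [0,-1,-2,2]
  row2 -= -1·row0 → [0,-2,-5,3]
  row3 -= 0·row0 → [0,-1,-1,2]
  row2 -= 2·row1 → [0,0,-1,-1]
  row3 -= 1·row1 → [0,0,1,0]
  row3 -= -1·row2 → [0,0,0,-1]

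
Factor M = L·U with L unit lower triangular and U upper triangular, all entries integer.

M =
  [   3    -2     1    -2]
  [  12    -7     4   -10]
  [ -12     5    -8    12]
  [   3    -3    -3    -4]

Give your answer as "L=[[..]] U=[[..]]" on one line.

  row1 -= 4·row0 → [0,1,0,-2]
  row2 -= -4·row0 → [0,-3,-4,4]
  row3 -= 1·row0 → [0,-1,-4,-2]
  row2 -= -3·row1 → [0,0,-4,-2]
  row3 -= -1·row1 → [0,0,-4,-4]
  row3 -= 1·row2 → [0,0,0,-2]

L=[[1,0,0,0],[4,1,0,0],[-4,-3,1,0],[1,-1,1,1]] U=[[3,-2,1,-2],[0,1,0,-2],[0,0,-4,-2],[0,0,0,-2]]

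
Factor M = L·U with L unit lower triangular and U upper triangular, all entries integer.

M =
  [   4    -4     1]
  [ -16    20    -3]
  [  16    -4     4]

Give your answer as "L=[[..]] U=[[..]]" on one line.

  row1 -= -4·row0 → [0,4,1]
  row2 -= 4·row0 → [0,12,0]
  row2 -= 3·row1 → [0,0,-3]

L=[[1,0,0],[-4,1,0],[4,3,1]] U=[[4,-4,1],[0,4,1],[0,0,-3]]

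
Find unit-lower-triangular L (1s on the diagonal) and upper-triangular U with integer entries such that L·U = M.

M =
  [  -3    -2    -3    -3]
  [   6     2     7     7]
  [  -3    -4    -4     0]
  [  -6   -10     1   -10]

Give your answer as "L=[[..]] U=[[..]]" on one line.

L=[[1,0,0,0],[-2,1,0,0],[1,1,1,0],[2,3,-2,1]] U=[[-3,-2,-3,-3],[0,-2,1,1],[0,0,-2,2],[0,0,0,-3]]

  r1 -= -2·r0 → [0,-2,1,1]
  r2 -= 1·r0 → [0,-2,-1,3]
  r3 -= 2·r0 → [0,-6,7,-4]
  r2 -= 1·r1 → [0,0,-2,2]
  r3 -= 3·r1 → [0,0,4,-7]
  r3 -= -2·r2 → [0,0,0,-3]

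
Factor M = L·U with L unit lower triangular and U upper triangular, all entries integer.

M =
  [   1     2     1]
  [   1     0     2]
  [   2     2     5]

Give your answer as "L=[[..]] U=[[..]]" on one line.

  r1 -= 1·r0 → [0,-2,1]
  r2 -= 2·r0 → [0,-2,3]
  r2 -= 1·r1 → [0,0,2]

L=[[1,0,0],[1,1,0],[2,1,1]] U=[[1,2,1],[0,-2,1],[0,0,2]]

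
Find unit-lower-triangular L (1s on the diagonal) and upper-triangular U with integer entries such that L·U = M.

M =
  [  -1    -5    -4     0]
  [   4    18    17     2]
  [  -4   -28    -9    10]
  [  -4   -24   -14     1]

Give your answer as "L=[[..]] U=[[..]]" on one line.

L=[[1,0,0,0],[-4,1,0,0],[4,4,1,0],[4,2,0,1]] U=[[-1,-5,-4,0],[0,-2,1,2],[0,0,3,2],[0,0,0,-3]]

  R1 -= -4·R0 → [0,-2,1,2]
  R2 -= 4·R0 → [0,-8,7,10]
  R3 -= 4·R0 → [0,-4,2,1]
  R2 -= 4·R1 → [0,0,3,2]
  R3 -= 2·R1 → [0,0,0,-3]
  R3 -= 0·R2 → [0,0,0,-3]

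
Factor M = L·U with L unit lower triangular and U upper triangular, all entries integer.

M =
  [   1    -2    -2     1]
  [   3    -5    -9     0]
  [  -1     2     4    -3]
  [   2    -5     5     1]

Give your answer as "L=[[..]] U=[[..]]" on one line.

L=[[1,0,0,0],[3,1,0,0],[-1,0,1,0],[2,-1,3,1]] U=[[1,-2,-2,1],[0,1,-3,-3],[0,0,2,-2],[0,0,0,2]]

  R1 -= 3·R0 → [0,1,-3,-3]
  R2 -= -1·R0 → [0,0,2,-2]
  R3 -= 2·R0 → [0,-1,9,-1]
  R2 -= 0·R1 → [0,0,2,-2]
  R3 -= -1·R1 → [0,0,6,-4]
  R3 -= 3·R2 → [0,0,0,2]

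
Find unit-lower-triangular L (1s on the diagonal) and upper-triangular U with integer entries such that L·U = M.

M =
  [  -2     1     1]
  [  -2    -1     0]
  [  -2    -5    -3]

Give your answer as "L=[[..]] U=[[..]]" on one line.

L=[[1,0,0],[1,1,0],[1,3,1]] U=[[-2,1,1],[0,-2,-1],[0,0,-1]]

  row1 -= 1·row0 → [0,-2,-1]
  row2 -= 1·row0 → [0,-6,-4]
  row2 -= 3·row1 → [0,0,-1]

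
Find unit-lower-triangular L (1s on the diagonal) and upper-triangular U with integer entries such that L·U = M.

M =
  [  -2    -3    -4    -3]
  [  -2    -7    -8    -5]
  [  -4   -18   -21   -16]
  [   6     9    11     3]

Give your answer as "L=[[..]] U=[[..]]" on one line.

  r1 -= 1·r0 → [0,-4,-4,-2]
  r2 -= 2·r0 → [0,-12,-13,-10]
  r3 -= -3·r0 → [0,0,-1,-6]
  r2 -= 3·r1 → [0,0,-1,-4]
  r3 -= 0·r1 → [0,0,-1,-6]
  r3 -= 1·r2 → [0,0,0,-2]

L=[[1,0,0,0],[1,1,0,0],[2,3,1,0],[-3,0,1,1]] U=[[-2,-3,-4,-3],[0,-4,-4,-2],[0,0,-1,-4],[0,0,0,-2]]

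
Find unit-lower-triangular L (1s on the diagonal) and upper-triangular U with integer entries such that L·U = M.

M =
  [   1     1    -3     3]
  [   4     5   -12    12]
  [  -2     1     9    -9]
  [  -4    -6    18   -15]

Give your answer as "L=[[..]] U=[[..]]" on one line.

L=[[1,0,0,0],[4,1,0,0],[-2,3,1,0],[-4,-2,2,1]] U=[[1,1,-3,3],[0,1,0,0],[0,0,3,-3],[0,0,0,3]]

  R1 -= 4·R0 → [0,1,0,0]
  R2 -= -2·R0 → [0,3,3,-3]
  R3 -= -4·R0 → [0,-2,6,-3]
  R2 -= 3·R1 → [0,0,3,-3]
  R3 -= -2·R1 → [0,0,6,-3]
  R3 -= 2·R2 → [0,0,0,3]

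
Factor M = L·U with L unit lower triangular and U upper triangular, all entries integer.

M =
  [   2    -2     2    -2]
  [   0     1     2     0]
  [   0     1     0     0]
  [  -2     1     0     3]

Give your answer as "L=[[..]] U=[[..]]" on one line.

  row1 -= 0·row0 → [0,1,2,0]
  row2 -= 0·row0 → [0,1,0,0]
  row3 -= -1·row0 → [0,-1,2,1]
  row2 -= 1·row1 → [0,0,-2,0]
  row3 -= -1·row1 → [0,0,4,1]
  row3 -= -2·row2 → [0,0,0,1]

L=[[1,0,0,0],[0,1,0,0],[0,1,1,0],[-1,-1,-2,1]] U=[[2,-2,2,-2],[0,1,2,0],[0,0,-2,0],[0,0,0,1]]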